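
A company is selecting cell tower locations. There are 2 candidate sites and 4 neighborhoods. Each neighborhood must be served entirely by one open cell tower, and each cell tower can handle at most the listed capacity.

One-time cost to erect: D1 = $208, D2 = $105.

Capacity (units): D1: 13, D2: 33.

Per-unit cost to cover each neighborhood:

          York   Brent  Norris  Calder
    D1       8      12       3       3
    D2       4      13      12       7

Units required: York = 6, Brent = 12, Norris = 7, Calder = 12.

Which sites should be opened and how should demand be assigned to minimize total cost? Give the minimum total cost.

Open {D1, D2}: York→D2 4·6=24, Brent→D2 13·12=156, Norris→D1 3·7=21, Calder→D2 7·12=84.
Loads: D1 carries 7/13, D2 carries 30/33. Service 285; fixed 313; total 598.
Next best feasible plan costs 613.

Minimum total cost: 598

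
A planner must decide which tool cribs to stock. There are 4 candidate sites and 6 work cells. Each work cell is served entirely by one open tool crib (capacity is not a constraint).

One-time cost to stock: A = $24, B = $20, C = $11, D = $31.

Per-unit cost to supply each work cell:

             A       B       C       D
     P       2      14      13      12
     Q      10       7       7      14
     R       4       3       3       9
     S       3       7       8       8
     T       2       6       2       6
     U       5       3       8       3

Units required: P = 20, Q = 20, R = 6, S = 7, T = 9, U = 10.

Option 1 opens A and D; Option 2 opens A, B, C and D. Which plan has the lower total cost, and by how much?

Option 2 is cheaper by 35.

Option 1: {A, D}: P→A 2·20=40, Q→A 10·20=200, R→A 4·6=24, S→A 3·7=21, T→A 2·9=18, U→D 3·10=30. Service 333; fixed 55; total 388.
Option 2: {A, B, C, D}: P→A 2·20=40, Q→B 7·20=140, R→B 3·6=18, S→A 3·7=21, T→A 2·9=18, U→B 3·10=30. Service 267; fixed 86; total 353.
Difference: |388 − 353| = 35.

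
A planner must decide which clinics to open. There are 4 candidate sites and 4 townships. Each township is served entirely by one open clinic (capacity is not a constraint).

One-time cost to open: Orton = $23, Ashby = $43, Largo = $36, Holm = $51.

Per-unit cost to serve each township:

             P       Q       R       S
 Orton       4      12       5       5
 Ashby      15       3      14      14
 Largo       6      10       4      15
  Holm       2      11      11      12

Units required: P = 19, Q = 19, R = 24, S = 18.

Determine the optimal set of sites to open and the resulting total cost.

Open Orton and Ashby; minimum total cost 409.

For any fixed open set, each township goes to its cheapest open site; total = fixed + service.
{Orton, Ashby}: P→Orton 4·19=76, Q→Ashby 3·19=57, R→Orton 5·24=120, S→Orton 5·18=90. Service 343; fixed 66; total 409.
{Orton, Ashby, Largo}: P→Orton 4·19=76, Q→Ashby 3·19=57, R→Largo 4·24=96, S→Orton 5·18=90. Service 319; fixed 102; total 421.
{Orton, Ashby, Holm}: service 305 + fixed 117 = 422
{Orton, Ashby, Largo, Holm}: service 281 + fixed 153 = 434
No other subset beats 409.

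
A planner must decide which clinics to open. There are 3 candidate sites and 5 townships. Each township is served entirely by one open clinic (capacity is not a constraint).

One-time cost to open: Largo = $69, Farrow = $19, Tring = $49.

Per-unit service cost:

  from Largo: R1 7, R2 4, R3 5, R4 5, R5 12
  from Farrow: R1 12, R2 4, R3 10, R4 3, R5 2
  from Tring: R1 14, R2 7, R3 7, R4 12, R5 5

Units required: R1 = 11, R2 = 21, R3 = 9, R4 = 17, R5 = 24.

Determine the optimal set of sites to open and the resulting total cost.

Open Largo and Farrow; minimum total cost 393.

For any fixed open set, each township goes to its cheapest open site; total = fixed + service.
{Largo, Farrow}: R1→Largo 7·11=77, R2→Largo 4·21=84, R3→Largo 5·9=45, R4→Farrow 3·17=51, R5→Farrow 2·24=48. Service 305; fixed 88; total 393.
{Farrow}: service 405 + fixed 19 = 424
{Largo, Farrow, Tring}: service 305 + fixed 137 = 442
No other subset beats 393.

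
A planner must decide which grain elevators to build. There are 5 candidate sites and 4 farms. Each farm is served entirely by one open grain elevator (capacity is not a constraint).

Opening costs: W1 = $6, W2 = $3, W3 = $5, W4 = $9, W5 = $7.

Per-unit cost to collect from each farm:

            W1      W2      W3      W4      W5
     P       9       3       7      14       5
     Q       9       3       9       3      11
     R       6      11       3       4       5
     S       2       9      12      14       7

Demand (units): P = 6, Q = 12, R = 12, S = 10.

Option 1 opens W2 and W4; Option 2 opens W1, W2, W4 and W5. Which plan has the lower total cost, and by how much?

Option 2 is cheaper by 57.

Option 1: {W2, W4}: P→W2 3·6=18, Q→W2 3·12=36, R→W4 4·12=48, S→W2 9·10=90. Service 192; fixed 12; total 204.
Option 2: {W1, W2, W4, W5}: P→W2 3·6=18, Q→W2 3·12=36, R→W4 4·12=48, S→W1 2·10=20. Service 122; fixed 25; total 147.
Difference: |204 − 147| = 57.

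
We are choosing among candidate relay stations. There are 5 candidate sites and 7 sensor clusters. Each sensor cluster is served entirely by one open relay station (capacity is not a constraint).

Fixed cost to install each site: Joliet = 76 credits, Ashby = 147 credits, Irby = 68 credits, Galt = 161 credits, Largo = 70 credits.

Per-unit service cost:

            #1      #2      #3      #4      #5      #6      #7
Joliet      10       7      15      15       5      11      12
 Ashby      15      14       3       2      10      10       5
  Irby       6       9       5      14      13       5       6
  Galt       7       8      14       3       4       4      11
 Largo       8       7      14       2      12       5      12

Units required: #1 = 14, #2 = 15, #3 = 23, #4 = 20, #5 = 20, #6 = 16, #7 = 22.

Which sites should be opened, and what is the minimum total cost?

Open Joliet, Irby and Largo; minimum total cost 870.

For any fixed open set, each sensor cluster goes to its cheapest open site; total = fixed + service.
{Joliet, Irby, Largo}: #1→Irby 6·14=84, #2→Joliet 7·15=105, #3→Irby 5·23=115, #4→Largo 2·20=40, #5→Joliet 5·20=100, #6→Irby 5·16=80, #7→Irby 6·22=132. Service 656; fixed 214; total 870.
{Joliet, Ashby, Irby}: #1→Irby 6·14=84, #2→Joliet 7·15=105, #3→Ashby 3·23=69, #4→Ashby 2·20=40, #5→Joliet 5·20=100, #6→Irby 5·16=80, #7→Ashby 5·22=110. Service 588; fixed 291; total 879.
{Irby, Galt}: service 655 + fixed 229 = 884
{Joliet, Ashby, Irby, Galt, Largo}: service 552 + fixed 522 = 1074
No other subset beats 870.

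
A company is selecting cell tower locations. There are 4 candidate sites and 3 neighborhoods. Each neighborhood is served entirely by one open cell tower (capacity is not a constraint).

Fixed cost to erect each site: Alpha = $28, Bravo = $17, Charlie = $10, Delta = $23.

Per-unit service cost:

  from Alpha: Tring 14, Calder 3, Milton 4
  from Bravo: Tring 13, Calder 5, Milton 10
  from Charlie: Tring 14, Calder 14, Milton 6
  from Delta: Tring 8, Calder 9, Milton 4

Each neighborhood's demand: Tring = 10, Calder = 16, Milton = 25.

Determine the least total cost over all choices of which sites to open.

Minimum total cost: 279

For any fixed open set, each neighborhood goes to its cheapest open site; total = fixed + service.
{Alpha, Delta}: Tring→Delta 8·10=80, Calder→Alpha 3·16=48, Milton→Alpha 4·25=100. Service 228; fixed 51; total 279.
{Alpha, Charlie, Delta}: service 228 + fixed 61 = 289
{Alpha, Bravo, Delta}: service 228 + fixed 68 = 296
{Alpha, Bravo, Charlie, Delta}: service 228 + fixed 78 = 306
No other subset beats 279.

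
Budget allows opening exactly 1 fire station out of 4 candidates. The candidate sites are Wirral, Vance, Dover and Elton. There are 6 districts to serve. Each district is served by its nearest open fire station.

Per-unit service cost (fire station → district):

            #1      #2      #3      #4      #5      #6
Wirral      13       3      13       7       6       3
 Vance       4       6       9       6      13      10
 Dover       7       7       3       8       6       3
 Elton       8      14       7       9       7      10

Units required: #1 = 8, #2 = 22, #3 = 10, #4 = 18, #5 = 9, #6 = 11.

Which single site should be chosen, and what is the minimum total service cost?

With exactly 1 open, each district uses its cheapest among the chosen.
{Dover}: #1→Dover 7·8=56, #2→Dover 7·22=154, #3→Dover 3·10=30, #4→Dover 8·18=144, #5→Dover 6·9=54, #6→Dover 3·11=33. Service cost 471.
{Wirral}: service cost 513
{Vance}: service cost 589
Among all 4 size-1 choices, {Dover} is lowest.

Choose Dover only; total service cost 471.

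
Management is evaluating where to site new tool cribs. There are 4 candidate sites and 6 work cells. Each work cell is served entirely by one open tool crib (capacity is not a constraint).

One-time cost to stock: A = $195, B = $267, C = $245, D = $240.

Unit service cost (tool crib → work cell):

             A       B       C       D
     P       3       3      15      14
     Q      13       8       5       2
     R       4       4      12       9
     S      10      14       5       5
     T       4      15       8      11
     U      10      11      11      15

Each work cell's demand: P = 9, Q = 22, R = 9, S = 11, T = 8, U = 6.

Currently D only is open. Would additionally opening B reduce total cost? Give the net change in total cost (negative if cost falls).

No — net change +99 (cost rises by 99).

Current service cost with {D}: 484.
Adding B: each work cell re-picks its cheapest; new service cost 316, saving 168.
Extra fixed cost: 267. Net change = 267 − 168 = 99.
(Totals: 724 → 823.)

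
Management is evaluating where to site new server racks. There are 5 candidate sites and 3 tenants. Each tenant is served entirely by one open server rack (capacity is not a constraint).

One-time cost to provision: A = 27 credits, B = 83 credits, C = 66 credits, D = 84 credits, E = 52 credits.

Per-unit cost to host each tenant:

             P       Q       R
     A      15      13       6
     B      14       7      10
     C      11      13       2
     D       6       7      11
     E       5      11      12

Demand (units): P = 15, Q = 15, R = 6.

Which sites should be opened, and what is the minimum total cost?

For any fixed open set, each tenant goes to its cheapest open site; total = fixed + service.
{A, D}: P→D 6·15=90, Q→D 7·15=105, R→A 6·6=36. Service 231; fixed 111; total 342.
{D}: P→D 6·15=90, Q→D 7·15=105, R→D 11·6=66. Service 261; fixed 84; total 345.
{A, E}: service 276 + fixed 79 = 355
{A, B, C, D, E}: P→E 5·15=75, Q→B 7·15=105, R→C 2·6=12. Service 192; fixed 312; total 504.
No other subset beats 342.

Open A and D; minimum total cost 342.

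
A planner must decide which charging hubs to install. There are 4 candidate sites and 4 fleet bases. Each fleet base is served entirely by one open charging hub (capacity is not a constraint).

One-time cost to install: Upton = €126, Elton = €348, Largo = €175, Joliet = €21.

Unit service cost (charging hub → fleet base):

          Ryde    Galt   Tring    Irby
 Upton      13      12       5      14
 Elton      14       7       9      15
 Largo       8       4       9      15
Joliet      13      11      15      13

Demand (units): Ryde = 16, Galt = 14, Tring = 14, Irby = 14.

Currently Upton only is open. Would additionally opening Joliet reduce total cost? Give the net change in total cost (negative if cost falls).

Yes — net change −7 (cost falls by 7).

Current service cost with {Upton}: 642.
Adding Joliet: each fleet base re-picks its cheapest; new service cost 614, saving 28.
Extra fixed cost: 21. Net change = 21 − 28 = -7.
(Totals: 768 → 761.)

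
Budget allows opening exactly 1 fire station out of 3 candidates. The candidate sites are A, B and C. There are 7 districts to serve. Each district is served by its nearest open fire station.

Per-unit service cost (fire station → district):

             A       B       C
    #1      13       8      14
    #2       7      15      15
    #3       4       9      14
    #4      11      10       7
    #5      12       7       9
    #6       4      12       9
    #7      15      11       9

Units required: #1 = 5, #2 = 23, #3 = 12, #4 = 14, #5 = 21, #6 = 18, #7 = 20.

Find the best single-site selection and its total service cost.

With exactly 1 open, each district uses its cheapest among the chosen.
{A}: #1→A 13·5=65, #2→A 7·23=161, #3→A 4·12=48, #4→A 11·14=154, #5→A 12·21=252, #6→A 4·18=72, #7→A 15·20=300. Service cost 1052.
{C}: service cost 1212
{B}: service cost 1216
Among all 3 size-1 choices, {A} is lowest.

Choose A only; total service cost 1052.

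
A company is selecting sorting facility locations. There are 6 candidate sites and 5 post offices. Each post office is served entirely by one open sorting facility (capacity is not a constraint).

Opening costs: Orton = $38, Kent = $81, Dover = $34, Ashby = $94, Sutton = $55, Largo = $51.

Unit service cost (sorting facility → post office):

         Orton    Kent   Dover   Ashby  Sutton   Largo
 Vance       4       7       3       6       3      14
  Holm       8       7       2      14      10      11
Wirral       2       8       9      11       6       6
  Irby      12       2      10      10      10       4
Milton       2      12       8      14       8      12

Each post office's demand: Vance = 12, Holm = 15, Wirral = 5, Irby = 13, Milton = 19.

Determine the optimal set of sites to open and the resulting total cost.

Open Orton, Dover and Largo; minimum total cost 289.

For any fixed open set, each post office goes to its cheapest open site; total = fixed + service.
{Orton, Dover, Largo}: Vance→Dover 3·12=36, Holm→Dover 2·15=30, Wirral→Orton 2·5=10, Irby→Largo 4·13=52, Milton→Orton 2·19=38. Service 166; fixed 123; total 289.
{Orton, Kent, Dover}: service 140 + fixed 153 = 293
{Orton, Dover}: Vance→Dover 3·12=36, Holm→Dover 2·15=30, Wirral→Orton 2·5=10, Irby→Dover 10·13=130, Milton→Orton 2·19=38. Service 244; fixed 72; total 316.
{Orton, Kent, Dover, Ashby, Sutton, Largo}: service 140 + fixed 353 = 493
No other subset beats 289.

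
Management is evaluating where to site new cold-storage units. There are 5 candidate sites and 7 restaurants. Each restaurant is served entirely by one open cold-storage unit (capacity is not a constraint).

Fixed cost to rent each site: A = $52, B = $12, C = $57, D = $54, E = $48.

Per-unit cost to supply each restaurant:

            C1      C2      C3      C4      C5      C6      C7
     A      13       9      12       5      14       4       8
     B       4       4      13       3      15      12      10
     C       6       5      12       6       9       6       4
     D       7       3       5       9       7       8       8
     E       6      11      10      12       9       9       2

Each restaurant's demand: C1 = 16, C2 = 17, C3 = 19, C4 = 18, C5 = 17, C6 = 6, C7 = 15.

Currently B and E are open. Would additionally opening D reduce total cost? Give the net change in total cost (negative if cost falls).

Yes — net change −98 (cost falls by 98).

Current service cost with {B, E}: 613.
Adding D: each restaurant re-picks its cheapest; new service cost 461, saving 152.
Extra fixed cost: 54. Net change = 54 − 152 = -98.
(Totals: 673 → 575.)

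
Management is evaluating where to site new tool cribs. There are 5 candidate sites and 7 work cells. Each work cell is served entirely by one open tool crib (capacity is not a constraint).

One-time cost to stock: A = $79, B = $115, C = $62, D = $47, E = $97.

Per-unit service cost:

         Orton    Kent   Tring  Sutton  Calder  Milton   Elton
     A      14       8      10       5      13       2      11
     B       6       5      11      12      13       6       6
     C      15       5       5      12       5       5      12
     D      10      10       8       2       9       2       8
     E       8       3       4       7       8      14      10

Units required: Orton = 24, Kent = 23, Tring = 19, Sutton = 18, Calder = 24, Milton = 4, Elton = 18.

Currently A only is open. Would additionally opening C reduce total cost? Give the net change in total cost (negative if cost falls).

Current service cost with {A}: 1318.
Adding C: each work cell re-picks its cheapest; new service cost 962, saving 356.
Extra fixed cost: 62. Net change = 62 − 356 = -294.
(Totals: 1397 → 1103.)

Yes — net change −294 (cost falls by 294).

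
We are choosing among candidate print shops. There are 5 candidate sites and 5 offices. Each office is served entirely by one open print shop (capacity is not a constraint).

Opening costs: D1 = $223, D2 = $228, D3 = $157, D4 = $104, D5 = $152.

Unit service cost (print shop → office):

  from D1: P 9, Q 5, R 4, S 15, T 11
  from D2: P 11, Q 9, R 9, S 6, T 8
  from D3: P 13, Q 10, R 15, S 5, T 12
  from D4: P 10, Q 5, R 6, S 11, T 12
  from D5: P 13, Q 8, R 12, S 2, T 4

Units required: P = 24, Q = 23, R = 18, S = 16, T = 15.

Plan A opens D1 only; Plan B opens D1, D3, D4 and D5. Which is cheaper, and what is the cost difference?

Plan A is cheaper by 100.

Plan A: {D1}: P→D1 9·24=216, Q→D1 5·23=115, R→D1 4·18=72, S→D1 15·16=240, T→D1 11·15=165. Service 808; fixed 223; total 1031.
Plan B: {D1, D3, D4, D5}: P→D1 9·24=216, Q→D1 5·23=115, R→D1 4·18=72, S→D5 2·16=32, T→D5 4·15=60. Service 495; fixed 636; total 1131.
Difference: |1031 − 1131| = 100.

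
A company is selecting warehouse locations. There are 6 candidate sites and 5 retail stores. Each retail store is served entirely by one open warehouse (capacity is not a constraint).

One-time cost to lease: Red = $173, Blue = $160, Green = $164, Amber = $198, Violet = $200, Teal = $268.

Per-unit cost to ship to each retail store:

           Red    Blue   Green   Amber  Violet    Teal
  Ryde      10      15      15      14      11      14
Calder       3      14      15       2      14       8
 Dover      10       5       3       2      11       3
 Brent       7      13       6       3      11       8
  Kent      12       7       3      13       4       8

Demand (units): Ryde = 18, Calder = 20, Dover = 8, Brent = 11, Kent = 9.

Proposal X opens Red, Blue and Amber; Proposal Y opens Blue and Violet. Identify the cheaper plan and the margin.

Proposal X: {Red, Blue, Amber}: Ryde→Red 10·18=180, Calder→Amber 2·20=40, Dover→Amber 2·8=16, Brent→Amber 3·11=33, Kent→Blue 7·9=63. Service 332; fixed 531; total 863.
Proposal Y: {Blue, Violet}: Ryde→Violet 11·18=198, Calder→Blue 14·20=280, Dover→Blue 5·8=40, Brent→Violet 11·11=121, Kent→Violet 4·9=36. Service 675; fixed 360; total 1035.
Difference: |863 − 1035| = 172.

Proposal X is cheaper by 172.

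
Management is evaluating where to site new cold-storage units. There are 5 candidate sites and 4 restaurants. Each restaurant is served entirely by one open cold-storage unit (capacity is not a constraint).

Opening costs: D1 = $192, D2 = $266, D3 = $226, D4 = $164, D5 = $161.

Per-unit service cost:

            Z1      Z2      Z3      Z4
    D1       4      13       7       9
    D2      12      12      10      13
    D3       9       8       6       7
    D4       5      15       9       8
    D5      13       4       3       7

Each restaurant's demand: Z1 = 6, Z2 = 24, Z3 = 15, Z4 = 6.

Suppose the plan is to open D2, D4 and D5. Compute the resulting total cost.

Each restaurant is assigned to its cheapest site among the open ones.
{D2, D4, D5}: Z1→D4 5·6=30, Z2→D5 4·24=96, Z3→D5 3·15=45, Z4→D5 7·6=42. Service 213; fixed 591; total 804.

Total cost: 804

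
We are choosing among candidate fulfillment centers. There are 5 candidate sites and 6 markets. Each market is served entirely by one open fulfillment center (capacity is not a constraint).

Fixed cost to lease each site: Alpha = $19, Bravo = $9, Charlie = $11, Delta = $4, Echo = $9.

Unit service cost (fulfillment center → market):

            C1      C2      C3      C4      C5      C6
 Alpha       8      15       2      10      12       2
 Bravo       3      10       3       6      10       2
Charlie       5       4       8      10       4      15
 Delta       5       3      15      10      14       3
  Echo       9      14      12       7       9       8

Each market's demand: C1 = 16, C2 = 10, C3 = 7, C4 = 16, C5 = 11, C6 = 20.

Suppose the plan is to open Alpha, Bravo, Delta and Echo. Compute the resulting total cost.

Total cost: 368

Each market is assigned to its cheapest site among the open ones.
{Alpha, Bravo, Delta, Echo}: C1→Bravo 3·16=48, C2→Delta 3·10=30, C3→Alpha 2·7=14, C4→Bravo 6·16=96, C5→Echo 9·11=99, C6→Alpha 2·20=40. Service 327; fixed 41; total 368.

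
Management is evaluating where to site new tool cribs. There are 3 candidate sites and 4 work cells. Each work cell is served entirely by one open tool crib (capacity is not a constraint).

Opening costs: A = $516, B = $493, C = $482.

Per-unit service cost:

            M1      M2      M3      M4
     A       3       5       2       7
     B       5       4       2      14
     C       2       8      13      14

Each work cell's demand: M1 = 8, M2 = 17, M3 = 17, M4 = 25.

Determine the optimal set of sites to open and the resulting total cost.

For any fixed open set, each work cell goes to its cheapest open site; total = fixed + service.
{A}: M1→A 3·8=24, M2→A 5·17=85, M3→A 2·17=34, M4→A 7·25=175. Service 318; fixed 516; total 834.
{B}: M1→B 5·8=40, M2→B 4·17=68, M3→B 2·17=34, M4→B 14·25=350. Service 492; fixed 493; total 985.
{C}: M1→C 2·8=16, M2→C 8·17=136, M3→C 13·17=221, M4→C 14·25=350. Service 723; fixed 482; total 1205.
{A, B, C}: service 293 + fixed 1491 = 1784
No other subset beats 834.

Open A only; minimum total cost 834.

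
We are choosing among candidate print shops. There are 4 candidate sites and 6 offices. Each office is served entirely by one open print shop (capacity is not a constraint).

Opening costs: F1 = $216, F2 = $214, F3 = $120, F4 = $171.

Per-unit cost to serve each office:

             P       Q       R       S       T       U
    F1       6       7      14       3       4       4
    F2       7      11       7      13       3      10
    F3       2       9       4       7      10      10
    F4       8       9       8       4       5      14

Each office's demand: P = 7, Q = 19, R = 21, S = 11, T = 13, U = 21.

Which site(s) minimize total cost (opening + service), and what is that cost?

For any fixed open set, each office goes to its cheapest open site; total = fixed + service.
{F1, F3}: P→F3 2·7=14, Q→F1 7·19=133, R→F3 4·21=84, S→F1 3·11=33, T→F1 4·13=52, U→F1 4·21=84. Service 400; fixed 336; total 736.
{F3}: service 686 + fixed 120 = 806
{F1}: P→F1 6·7=42, Q→F1 7·19=133, R→F1 14·21=294, S→F1 3·11=33, T→F1 4·13=52, U→F1 4·21=84. Service 638; fixed 216; total 854.
{F1, F2, F3, F4}: P→F3 2·7=14, Q→F1 7·19=133, R→F3 4·21=84, S→F1 3·11=33, T→F2 3·13=39, U→F1 4·21=84. Service 387; fixed 721; total 1108.
(All 15 nonempty subsets were checked; F1 and F3 is lowest.)

Open F1 and F3; minimum total cost 736.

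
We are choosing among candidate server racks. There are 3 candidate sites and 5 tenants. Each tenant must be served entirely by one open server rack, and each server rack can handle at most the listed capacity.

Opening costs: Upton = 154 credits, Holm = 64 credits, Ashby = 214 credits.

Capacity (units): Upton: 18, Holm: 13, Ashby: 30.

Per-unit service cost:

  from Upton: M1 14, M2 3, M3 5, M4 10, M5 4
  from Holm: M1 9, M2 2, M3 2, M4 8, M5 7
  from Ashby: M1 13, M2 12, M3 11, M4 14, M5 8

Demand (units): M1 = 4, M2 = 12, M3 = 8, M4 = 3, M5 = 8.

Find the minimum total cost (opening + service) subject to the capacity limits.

Minimum total cost: 548

Open {Holm, Ashby}: M1→Ashby 13·4=52, M2→Holm 2·12=24, M3→Ashby 11·8=88, M4→Ashby 14·3=42, M5→Ashby 8·8=64.
Loads: Holm carries 12/13, Ashby carries 23/30. Service 270; fixed 278; total 548.
Next best feasible plan costs 578.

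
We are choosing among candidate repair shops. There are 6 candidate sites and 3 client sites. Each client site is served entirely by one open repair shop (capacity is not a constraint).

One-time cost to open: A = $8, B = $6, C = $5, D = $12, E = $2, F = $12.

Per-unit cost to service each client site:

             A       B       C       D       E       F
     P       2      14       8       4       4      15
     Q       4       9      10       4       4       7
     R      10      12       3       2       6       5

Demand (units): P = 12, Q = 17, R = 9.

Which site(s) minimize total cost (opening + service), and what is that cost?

For any fixed open set, each client site goes to its cheapest open site; total = fixed + service.
{A, D}: P→A 2·12=24, Q→A 4·17=68, R→D 2·9=18. Service 110; fixed 20; total 130.
{A, C}: P→A 2·12=24, Q→A 4·17=68, R→C 3·9=27. Service 119; fixed 13; total 132.
{A, D, E}: service 110 + fixed 22 = 132
{A, B, C, D, E, F}: service 110 + fixed 45 = 155
No other subset beats 130.

Open A and D; minimum total cost 130.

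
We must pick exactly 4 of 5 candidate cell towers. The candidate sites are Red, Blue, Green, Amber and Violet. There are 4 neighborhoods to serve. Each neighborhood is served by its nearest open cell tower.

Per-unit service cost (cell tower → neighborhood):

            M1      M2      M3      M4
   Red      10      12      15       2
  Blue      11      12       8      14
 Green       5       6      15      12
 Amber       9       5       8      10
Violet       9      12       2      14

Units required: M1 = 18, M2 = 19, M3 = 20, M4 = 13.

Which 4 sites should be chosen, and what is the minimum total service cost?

Choose Red, Green, Amber and Violet; total service cost 251.

With exactly 4 open, each neighborhood uses its cheapest among the chosen.
{Red, Green, Amber, Violet}: M1→Green 5·18=90, M2→Amber 5·19=95, M3→Violet 2·20=40, M4→Red 2·13=26. Service cost 251.
{Red, Blue, Green, Violet}: service cost 270
{Red, Blue, Amber, Violet}: service cost 323
Among all 5 size-4 choices, {Red, Green, Amber, Violet} is lowest.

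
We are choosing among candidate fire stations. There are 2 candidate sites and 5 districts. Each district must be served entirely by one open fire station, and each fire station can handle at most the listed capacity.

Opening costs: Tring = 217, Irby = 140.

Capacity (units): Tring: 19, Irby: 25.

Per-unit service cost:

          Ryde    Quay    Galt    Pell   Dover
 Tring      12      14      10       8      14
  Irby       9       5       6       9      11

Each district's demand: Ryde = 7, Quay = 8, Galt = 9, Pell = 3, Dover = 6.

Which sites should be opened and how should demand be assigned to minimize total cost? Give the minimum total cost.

Open {Tring, Irby}: Ryde→Irby 9·7=63, Quay→Irby 5·8=40, Galt→Irby 6·9=54, Pell→Tring 8·3=24, Dover→Tring 14·6=84.
Loads: Tring carries 9/19, Irby carries 24/25. Service 265; fixed 357; total 622.
Next best feasible plan costs 625.

Minimum total cost: 622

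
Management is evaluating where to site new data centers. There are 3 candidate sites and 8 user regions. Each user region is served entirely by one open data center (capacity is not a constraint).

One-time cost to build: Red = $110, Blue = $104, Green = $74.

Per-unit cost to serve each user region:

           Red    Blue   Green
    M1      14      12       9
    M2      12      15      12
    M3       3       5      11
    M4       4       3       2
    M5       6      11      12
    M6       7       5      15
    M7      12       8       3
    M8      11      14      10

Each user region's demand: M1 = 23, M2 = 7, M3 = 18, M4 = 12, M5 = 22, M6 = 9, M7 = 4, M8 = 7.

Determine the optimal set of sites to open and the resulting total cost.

Open Red and Green; minimum total cost 830.

For any fixed open set, each user region goes to its cheapest open site; total = fixed + service.
{Red, Green}: M1→Green 9·23=207, M2→Red 12·7=84, M3→Red 3·18=54, M4→Green 2·12=24, M5→Red 6·22=132, M6→Red 7·9=63, M7→Green 3·4=12, M8→Green 10·7=70. Service 646; fixed 184; total 830.
{Red, Blue, Green}: M1→Green 9·23=207, M2→Red 12·7=84, M3→Red 3·18=54, M4→Green 2·12=24, M5→Red 6·22=132, M6→Blue 5·9=45, M7→Green 3·4=12, M8→Green 10·7=70. Service 628; fixed 288; total 916.
{Red}: M1→Red 14·23=322, M2→Red 12·7=84, M3→Red 3·18=54, M4→Red 4·12=48, M5→Red 6·22=132, M6→Red 7·9=63, M7→Red 12·4=48, M8→Red 11·7=77. Service 828; fixed 110; total 938.
{Green}: M1→Green 9·23=207, M2→Green 12·7=84, M3→Green 11·18=198, M4→Green 2·12=24, M5→Green 12·22=264, M6→Green 15·9=135, M7→Green 3·4=12, M8→Green 10·7=70. Service 994; fixed 74; total 1068.
No other subset beats 830.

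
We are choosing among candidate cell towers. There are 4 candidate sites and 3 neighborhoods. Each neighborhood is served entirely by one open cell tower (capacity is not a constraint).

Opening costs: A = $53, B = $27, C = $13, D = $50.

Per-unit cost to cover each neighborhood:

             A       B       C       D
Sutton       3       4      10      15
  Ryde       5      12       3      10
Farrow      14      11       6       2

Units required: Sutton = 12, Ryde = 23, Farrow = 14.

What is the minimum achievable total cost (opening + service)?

For any fixed open set, each neighborhood goes to its cheapest open site; total = fixed + service.
{B, C, D}: Sutton→B 4·12=48, Ryde→C 3·23=69, Farrow→D 2·14=28. Service 145; fixed 90; total 235.
{B, C}: service 201 + fixed 40 = 241
{A, C, D}: service 133 + fixed 116 = 249
{A, B, C, D}: Sutton→A 3·12=36, Ryde→C 3·23=69, Farrow→D 2·14=28. Service 133; fixed 143; total 276.
No other subset beats 235.

Minimum total cost: 235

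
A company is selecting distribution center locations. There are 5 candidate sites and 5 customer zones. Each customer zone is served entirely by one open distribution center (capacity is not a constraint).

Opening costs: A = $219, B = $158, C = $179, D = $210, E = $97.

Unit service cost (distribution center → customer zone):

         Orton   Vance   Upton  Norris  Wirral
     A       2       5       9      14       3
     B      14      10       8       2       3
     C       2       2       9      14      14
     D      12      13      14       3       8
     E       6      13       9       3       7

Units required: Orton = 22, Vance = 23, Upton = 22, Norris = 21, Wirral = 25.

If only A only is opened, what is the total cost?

Each customer zone is assigned to its cheapest site among the open ones.
{A}: Orton→A 2·22=44, Vance→A 5·23=115, Upton→A 9·22=198, Norris→A 14·21=294, Wirral→A 3·25=75. Service 726; fixed 219; total 945.

Total cost: 945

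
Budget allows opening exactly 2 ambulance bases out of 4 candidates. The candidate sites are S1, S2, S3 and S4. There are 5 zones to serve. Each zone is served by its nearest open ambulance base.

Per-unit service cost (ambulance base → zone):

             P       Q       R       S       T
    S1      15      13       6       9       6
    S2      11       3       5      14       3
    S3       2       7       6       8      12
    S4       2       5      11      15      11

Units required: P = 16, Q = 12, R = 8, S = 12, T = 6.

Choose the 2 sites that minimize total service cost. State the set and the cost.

Choose S2 and S3; total service cost 222.

With exactly 2 open, each zone uses its cheapest among the chosen.
{S2, S3}: P→S3 2·16=32, Q→S2 3·12=36, R→S2 5·8=40, S→S3 8·12=96, T→S2 3·6=18. Service cost 222.
{S1, S4}: service cost 284
{S2, S4}: service cost 294
Among all 6 size-2 choices, {S2, S3} is lowest.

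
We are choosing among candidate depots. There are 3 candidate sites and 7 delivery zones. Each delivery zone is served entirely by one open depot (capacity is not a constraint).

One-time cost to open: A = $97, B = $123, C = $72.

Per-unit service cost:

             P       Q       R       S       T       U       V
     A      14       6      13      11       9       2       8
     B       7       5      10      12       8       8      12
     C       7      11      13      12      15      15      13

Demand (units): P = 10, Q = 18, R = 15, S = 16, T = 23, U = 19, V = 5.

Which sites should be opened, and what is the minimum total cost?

Open A and B; minimum total cost 968.

For any fixed open set, each delivery zone goes to its cheapest open site; total = fixed + service.
{A, B}: P→B 7·10=70, Q→B 5·18=90, R→B 10·15=150, S→A 11·16=176, T→B 8·23=184, U→A 2·19=38, V→A 8·5=40. Service 748; fixed 220; total 968.
{A}: P→A 14·10=140, Q→A 6·18=108, R→A 13·15=195, S→A 11·16=176, T→A 9·23=207, U→A 2·19=38, V→A 8·5=40. Service 904; fixed 97; total 1001.
{A, C}: service 834 + fixed 169 = 1003
{A, B, C}: P→B 7·10=70, Q→B 5·18=90, R→B 10·15=150, S→A 11·16=176, T→B 8·23=184, U→A 2·19=38, V→A 8·5=40. Service 748; fixed 292; total 1040.
No other subset beats 968.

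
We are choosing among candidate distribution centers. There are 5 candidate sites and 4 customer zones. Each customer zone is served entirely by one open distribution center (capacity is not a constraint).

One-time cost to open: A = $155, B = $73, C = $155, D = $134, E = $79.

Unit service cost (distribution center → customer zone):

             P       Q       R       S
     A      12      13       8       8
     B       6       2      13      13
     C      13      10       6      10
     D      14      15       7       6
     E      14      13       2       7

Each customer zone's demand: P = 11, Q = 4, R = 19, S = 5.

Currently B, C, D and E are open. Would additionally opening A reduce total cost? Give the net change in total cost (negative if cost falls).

No — net change +155 (cost rises by 155).

Current service cost with {B, C, D, E}: 142.
Adding A: each customer zone re-picks its cheapest; new service cost 142, saving 0.
Extra fixed cost: 155. Net change = 155 − 0 = 155.
(Totals: 583 → 738.)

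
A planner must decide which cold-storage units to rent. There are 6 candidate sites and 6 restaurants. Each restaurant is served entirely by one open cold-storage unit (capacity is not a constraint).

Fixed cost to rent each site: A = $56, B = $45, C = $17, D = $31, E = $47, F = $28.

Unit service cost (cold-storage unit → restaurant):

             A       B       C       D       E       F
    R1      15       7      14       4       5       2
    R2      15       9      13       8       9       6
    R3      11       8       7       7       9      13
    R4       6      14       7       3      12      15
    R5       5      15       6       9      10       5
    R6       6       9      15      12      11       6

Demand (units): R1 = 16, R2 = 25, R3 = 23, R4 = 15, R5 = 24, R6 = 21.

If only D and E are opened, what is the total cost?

Each restaurant is assigned to its cheapest site among the open ones.
{D, E}: R1→D 4·16=64, R2→D 8·25=200, R3→D 7·23=161, R4→D 3·15=45, R5→D 9·24=216, R6→E 11·21=231. Service 917; fixed 78; total 995.

Total cost: 995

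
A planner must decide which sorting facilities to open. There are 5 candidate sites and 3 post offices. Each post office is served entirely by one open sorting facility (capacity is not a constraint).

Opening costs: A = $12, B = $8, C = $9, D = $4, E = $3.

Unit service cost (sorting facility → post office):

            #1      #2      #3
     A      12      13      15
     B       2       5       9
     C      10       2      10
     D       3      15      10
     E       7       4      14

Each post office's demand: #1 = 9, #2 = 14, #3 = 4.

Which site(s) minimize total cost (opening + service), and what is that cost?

For any fixed open set, each post office goes to its cheapest open site; total = fixed + service.
{B, C}: #1→B 2·9=18, #2→C 2·14=28, #3→B 9·4=36. Service 82; fixed 17; total 99.
{B, C, E}: #1→B 2·9=18, #2→C 2·14=28, #3→B 9·4=36. Service 82; fixed 20; total 102.
{B, C, D}: service 82 + fixed 21 = 103
{A, B, C, D, E}: service 82 + fixed 36 = 118
No other subset beats 99.

Open B and C; minimum total cost 99.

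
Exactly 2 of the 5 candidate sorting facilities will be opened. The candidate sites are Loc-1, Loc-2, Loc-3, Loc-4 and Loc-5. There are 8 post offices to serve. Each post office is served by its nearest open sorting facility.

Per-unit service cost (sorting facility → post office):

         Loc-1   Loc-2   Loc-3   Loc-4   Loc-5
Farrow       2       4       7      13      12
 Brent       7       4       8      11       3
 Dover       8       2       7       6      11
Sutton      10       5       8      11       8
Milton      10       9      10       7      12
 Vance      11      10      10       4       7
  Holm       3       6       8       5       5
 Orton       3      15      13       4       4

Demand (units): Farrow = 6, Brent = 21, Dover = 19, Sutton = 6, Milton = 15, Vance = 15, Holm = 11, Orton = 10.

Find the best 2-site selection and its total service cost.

With exactly 2 open, each post office uses its cheapest among the chosen.
{Loc-2, Loc-4}: Farrow→Loc-2 4·6=24, Brent→Loc-2 4·21=84, Dover→Loc-2 2·19=38, Sutton→Loc-2 5·6=30, Milton→Loc-4 7·15=105, Vance→Loc-4 4·15=60, Holm→Loc-4 5·11=55, Orton→Loc-4 4·10=40. Service cost 436.
{Loc-2, Loc-5}: service cost 490
{Loc-1, Loc-2}: service cost 512
Among all 10 size-2 choices, {Loc-2, Loc-4} is lowest.

Choose Loc-2 and Loc-4; total service cost 436.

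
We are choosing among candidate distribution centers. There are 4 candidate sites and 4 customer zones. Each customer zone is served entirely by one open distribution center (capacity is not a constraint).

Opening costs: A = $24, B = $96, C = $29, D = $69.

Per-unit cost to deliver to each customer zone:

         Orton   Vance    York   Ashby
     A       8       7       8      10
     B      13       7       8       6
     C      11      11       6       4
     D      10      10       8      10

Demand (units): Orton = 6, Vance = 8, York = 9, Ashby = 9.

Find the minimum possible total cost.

For any fixed open set, each customer zone goes to its cheapest open site; total = fixed + service.
{A, C}: Orton→A 8·6=48, Vance→A 7·8=56, York→C 6·9=54, Ashby→C 4·9=36. Service 194; fixed 53; total 247.
{C}: service 244 + fixed 29 = 273
{A}: service 266 + fixed 24 = 290
{A, B, C, D}: service 194 + fixed 218 = 412
No other subset beats 247.

Minimum total cost: 247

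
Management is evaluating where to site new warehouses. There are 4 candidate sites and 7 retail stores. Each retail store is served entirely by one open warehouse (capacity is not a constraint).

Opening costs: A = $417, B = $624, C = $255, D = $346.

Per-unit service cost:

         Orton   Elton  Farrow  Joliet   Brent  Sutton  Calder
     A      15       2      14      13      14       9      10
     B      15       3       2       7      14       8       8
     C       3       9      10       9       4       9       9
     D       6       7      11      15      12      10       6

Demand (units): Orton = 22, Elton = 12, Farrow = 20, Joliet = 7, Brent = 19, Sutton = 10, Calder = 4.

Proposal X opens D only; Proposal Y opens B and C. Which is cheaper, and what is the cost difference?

Proposal X: {D}: Orton→D 6·22=132, Elton→D 7·12=84, Farrow→D 11·20=220, Joliet→D 15·7=105, Brent→D 12·19=228, Sutton→D 10·10=100, Calder→D 6·4=24. Service 893; fixed 346; total 1239.
Proposal Y: {B, C}: Orton→C 3·22=66, Elton→B 3·12=36, Farrow→B 2·20=40, Joliet→B 7·7=49, Brent→C 4·19=76, Sutton→B 8·10=80, Calder→B 8·4=32. Service 379; fixed 879; total 1258.
Difference: |1239 − 1258| = 19.

Proposal X is cheaper by 19.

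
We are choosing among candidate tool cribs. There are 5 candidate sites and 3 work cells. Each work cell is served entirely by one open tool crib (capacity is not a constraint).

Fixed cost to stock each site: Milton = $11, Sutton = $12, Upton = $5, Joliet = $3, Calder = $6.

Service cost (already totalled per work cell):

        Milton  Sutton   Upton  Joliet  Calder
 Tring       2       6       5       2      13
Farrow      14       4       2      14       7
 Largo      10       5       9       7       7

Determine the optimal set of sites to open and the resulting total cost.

Open Upton and Joliet; minimum total cost 19.

For any fixed open set, each work cell goes to its cheapest open site; total = fixed + service.
{Upton, Joliet}: Tring→Joliet 2, Farrow→Upton 2, Largo→Joliet 7. Service 11; fixed 8; total 19.
{Upton}: service 16 + fixed 5 = 21
{Upton, Joliet, Calder}: service 11 + fixed 14 = 25
{Milton, Sutton, Upton, Joliet, Calder}: service 9 + fixed 37 = 46
No other subset beats 19.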